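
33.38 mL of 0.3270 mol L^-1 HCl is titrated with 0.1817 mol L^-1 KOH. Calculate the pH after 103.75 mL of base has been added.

n(acid) = 0.3270 x 0.03338 = 0.01092 mol; n(KOH) added = 0.1817 x 0.1037 = 0.01885 mol.
Base is in excess by 0.01885 - 0.01092 = 0.007936 mol in a total volume of 0.1371 L.
[OH^-] = 0.007936/0.1371 = 0.05787 M, so pOH = 1.24 and pH = 14.00 - 1.24 = 12.76.

12.76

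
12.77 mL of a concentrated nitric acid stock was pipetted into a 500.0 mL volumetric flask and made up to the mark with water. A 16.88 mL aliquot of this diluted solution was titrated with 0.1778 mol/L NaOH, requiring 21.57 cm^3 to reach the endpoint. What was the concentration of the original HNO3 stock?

8.90 M

n(NaOH) = 0.1778 x 0.02157 = 0.003835 mol.
n(HNO3) in the aliquot = 0.003835 mol.
[diluted HNO3] = 0.003835 / 0.01688 = 0.2272 M.
Dilution factor = 500.0/12.77 = 39.15, so [stock] = 0.2272 x 39.15 = 8.90 M.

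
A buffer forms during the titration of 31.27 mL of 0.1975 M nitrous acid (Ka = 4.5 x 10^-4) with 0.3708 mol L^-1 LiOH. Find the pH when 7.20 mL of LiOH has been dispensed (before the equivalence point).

3.23

Initial n(HNO2) = 0.1975 x 0.03127 = 0.006176 mol.
n(LiOH) added = 0.3708 x 0.007200 = 0.002670 mol, converting that many moles of HNO2 to NO2-.
Remaining n(HNO2) = 0.003506 mol; n(NO2-) = 0.002670 mol.
By Henderson-Hasselbalch, pH = pKa + log([A^-]/[HA]) = 3.35 + log(0.002670/0.003506) = 3.35 + (-0.12) = 3.23.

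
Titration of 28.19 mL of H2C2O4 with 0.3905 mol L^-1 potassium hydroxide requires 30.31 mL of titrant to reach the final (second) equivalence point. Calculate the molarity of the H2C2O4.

0.210 M

n(KOH) = 0.3905 x 0.03031 = 0.01184 mol.
At the final (second) equivalence point, 2 mol OH^- react per mol H2C2O4, so n(H2C2O4) = 0.01184 / 2 = 0.005918 mol.
[H2C2O4] = 0.005918 / 0.02819 L = 0.210 M.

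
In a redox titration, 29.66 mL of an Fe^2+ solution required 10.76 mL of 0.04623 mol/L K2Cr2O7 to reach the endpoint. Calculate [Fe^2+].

n(K2Cr2O7) = 0.04623 x 0.01076 = 0.0004974 mol.
From the balanced equation, 1 mol K2Cr2O7 reacts with 6 mol Fe^2+, so n(Fe^2+) = 0.0004974 x 6/1 = 0.002985 mol.
[Fe^2+] = 0.002985 / 0.02966 L = 0.101 M.

0.101 M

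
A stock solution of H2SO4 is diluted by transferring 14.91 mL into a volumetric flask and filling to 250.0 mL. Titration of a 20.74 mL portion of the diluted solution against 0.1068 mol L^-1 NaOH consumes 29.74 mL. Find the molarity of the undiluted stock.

1.28 M

n(NaOH) = 0.1068 x 0.02974 = 0.003176 mol.
n(H2SO4) in the aliquot = 0.003176 x 1/2 = 0.001588 mol.
[diluted H2SO4] = 0.001588 / 0.02074 = 0.07657 M.
Dilution factor = 250.0/14.91 = 16.77, so [stock] = 0.07657 x 16.77 = 1.28 M.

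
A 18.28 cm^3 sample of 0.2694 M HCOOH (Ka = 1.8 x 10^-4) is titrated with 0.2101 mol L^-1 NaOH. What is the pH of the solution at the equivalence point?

n(HCOOH) = 0.2694 x 0.01828 = 0.004925 mol; V(NaOH) at equivalence = 0.004925/0.2101 = 0.02344 L.
At equivalence all the acid is converted to HCOO-; total volume = 0.01828 + 0.02344 = 0.04172 L, so [HCOO-] = 0.004925/0.04172 = 0.1180 M.
Kb = Kw/Ka = 1.0e-14 / 1.8 x 10^-4 = 5.56e-11.
[OH^-] = sqrt(Kb x [HCOO-]) = sqrt(5.56e-11 x 0.1180) = 2.56e-6 M.
pOH = 5.59, so pH = 14.00 - 5.59 = 8.41.

8.41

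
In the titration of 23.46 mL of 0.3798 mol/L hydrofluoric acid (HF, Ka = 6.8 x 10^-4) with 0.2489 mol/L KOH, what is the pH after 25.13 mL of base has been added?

3.54

Initial n(HF) = 0.3798 x 0.02346 = 0.008910 mol.
n(KOH) added = 0.2489 x 0.02513 = 0.006255 mol, converting that many moles of HF to F-.
Remaining n(HF) = 0.002655 mol; n(F-) = 0.006255 mol.
By Henderson-Hasselbalch, pH = pKa + log([A^-]/[HA]) = 3.17 + log(0.006255/0.002655) = 3.17 + (+0.37) = 3.54.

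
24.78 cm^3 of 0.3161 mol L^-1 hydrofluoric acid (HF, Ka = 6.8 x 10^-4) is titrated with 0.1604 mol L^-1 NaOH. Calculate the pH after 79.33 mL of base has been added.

n(acid) = 0.3161 x 0.02478 = 0.007833 mol; n(NaOH) added = 0.1604 x 0.07933 = 0.01272 mol.
Base is in excess by 0.01272 - 0.007833 = 0.004892 mol in a total volume of 0.1041 L.
[OH^-] = 0.004892/0.1041 = 0.04698 M, so pOH = 1.33 and pH = 14.00 - 1.33 = 12.67.

12.67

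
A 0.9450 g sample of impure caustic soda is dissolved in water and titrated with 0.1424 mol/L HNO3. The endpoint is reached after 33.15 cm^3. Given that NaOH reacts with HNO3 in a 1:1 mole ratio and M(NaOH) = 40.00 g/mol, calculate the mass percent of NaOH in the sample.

20.0%

n(HNO3) = 0.1424 x 0.03315 = 0.004721 mol.
n(NaOH) = 0.004721 / 1 = 0.004721 mol.
mass of NaOH = 0.004721 x 40.00 = 0.1888 g.
% purity = 0.1888 / 0.9450 x 100 = 20.0%.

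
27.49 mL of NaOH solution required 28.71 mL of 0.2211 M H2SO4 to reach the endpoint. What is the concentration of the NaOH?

0.462 M

n(H2SO4) delivered = 0.2211 x 0.02871 = 0.006348 mol.
The reaction is 2 NaOH + 1 H2SO4, so n(NaOH) = 0.006348 x 2/1 = 0.01270 mol.
[NaOH] = 0.01270 mol / 0.02749 L = 0.462 M.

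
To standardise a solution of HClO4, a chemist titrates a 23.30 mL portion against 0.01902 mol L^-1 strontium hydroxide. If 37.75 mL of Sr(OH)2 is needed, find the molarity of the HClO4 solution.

0.0616 M

n(Sr(OH)2) delivered = 0.01902 x 0.03775 = 0.0007180 mol.
The reaction is 2 HClO4 + 1 Sr(OH)2, so n(HClO4) = 0.0007180 x 2/1 = 0.001436 mol.
[HClO4] = 0.001436 mol / 0.02330 L = 0.0616 M.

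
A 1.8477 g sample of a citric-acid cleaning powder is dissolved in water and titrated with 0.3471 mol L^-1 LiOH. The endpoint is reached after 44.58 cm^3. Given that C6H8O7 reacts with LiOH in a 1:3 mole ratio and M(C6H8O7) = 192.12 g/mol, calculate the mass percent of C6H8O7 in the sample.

n(LiOH) = 0.3471 x 0.04458 = 0.01547 mol.
n(C6H8O7) = 0.01547 / 3 = 0.005158 mol.
mass of C6H8O7 = 0.005158 x 192.12 = 0.9909 g.
% purity = 0.9909 / 1.8477 x 100 = 53.6%.

53.6%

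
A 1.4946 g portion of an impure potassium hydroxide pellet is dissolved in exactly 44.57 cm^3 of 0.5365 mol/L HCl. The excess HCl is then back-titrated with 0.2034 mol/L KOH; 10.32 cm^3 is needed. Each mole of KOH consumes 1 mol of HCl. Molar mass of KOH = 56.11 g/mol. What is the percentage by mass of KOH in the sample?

81.9%

Total n(HCl) added = 0.5365 x 0.04457 = 0.02391 mol.
n(KOH) used = 0.2034 x 0.01032 = 0.002099 mol, which equals the excess n(HCl).
So n(HCl) consumed by the sample = 0.02391 - 0.002099 = 0.02181 mol.
n(KOH) = 0.02181 / 1 = 0.02181 mol.
mass KOH = 0.02181 x 56.11 = 1.224 g, so %KOH = 1.224/1.4946 x 100 = 81.9%.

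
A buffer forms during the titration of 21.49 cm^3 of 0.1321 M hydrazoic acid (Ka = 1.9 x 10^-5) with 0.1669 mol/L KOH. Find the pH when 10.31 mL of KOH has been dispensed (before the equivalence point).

4.91

Initial n(HN3) = 0.1321 x 0.02149 = 0.002839 mol.
n(KOH) added = 0.1669 x 0.01031 = 0.001721 mol, converting that many moles of HN3 to N3-.
Remaining n(HN3) = 0.001118 mol; n(N3-) = 0.001721 mol.
By Henderson-Hasselbalch, pH = pKa + log([A^-]/[HA]) = 4.72 + log(0.001721/0.001118) = 4.72 + (+0.19) = 4.91.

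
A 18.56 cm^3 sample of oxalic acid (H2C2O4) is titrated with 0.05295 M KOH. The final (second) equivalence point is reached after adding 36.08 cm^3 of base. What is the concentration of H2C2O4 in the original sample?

n(KOH) = 0.05295 x 0.03608 = 0.001910 mol.
At the final (second) equivalence point, 2 mol OH^- react per mol H2C2O4, so n(H2C2O4) = 0.001910 / 2 = 0.0009552 mol.
[H2C2O4] = 0.0009552 / 0.01856 L = 0.0515 M.

0.0515 M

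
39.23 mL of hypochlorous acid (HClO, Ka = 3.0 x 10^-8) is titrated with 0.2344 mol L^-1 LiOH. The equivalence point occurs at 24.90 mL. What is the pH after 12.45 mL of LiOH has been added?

7.52

12.45 mL is exactly half the equivalence volume (24.90/2), i.e. the half-equivalence point.
There, n(HA) = n(A^-), so pH = pKa = -log(3.0 x 10^-8) = 7.52.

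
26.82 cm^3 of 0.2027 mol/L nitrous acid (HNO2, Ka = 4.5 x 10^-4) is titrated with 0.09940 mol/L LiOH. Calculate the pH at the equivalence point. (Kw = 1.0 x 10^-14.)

n(HNO2) = 0.2027 x 0.02682 = 0.005436 mol; V(LiOH) at equivalence = 0.005436/0.09940 = 0.05469 L.
At equivalence all the acid is converted to NO2-; total volume = 0.02682 + 0.05469 = 0.08151 L, so [NO2-] = 0.005436/0.08151 = 0.06669 M.
Kb = Kw/Ka = 1.0e-14 / 4.5 x 10^-4 = 2.22e-11.
[OH^-] = sqrt(Kb x [NO2-]) = sqrt(2.22e-11 x 0.06669) = 1.22e-6 M.
pOH = 5.91, so pH = 14.00 - 5.91 = 8.09.

8.09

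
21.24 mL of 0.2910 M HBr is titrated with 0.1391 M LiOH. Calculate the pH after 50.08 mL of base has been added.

n(acid) = 0.2910 x 0.02124 = 0.006181 mol; n(LiOH) added = 0.1391 x 0.05008 = 0.006966 mol.
Base is in excess by 0.006966 - 0.006181 = 0.0007853 mol in a total volume of 0.07132 L.
[OH^-] = 0.0007853/0.07132 = 0.01101 M, so pOH = 1.96 and pH = 14.00 - 1.96 = 12.04.

12.04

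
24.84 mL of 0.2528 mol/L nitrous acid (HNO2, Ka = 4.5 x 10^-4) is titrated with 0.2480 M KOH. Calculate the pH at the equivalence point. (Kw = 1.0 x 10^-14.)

n(HNO2) = 0.2528 x 0.02484 = 0.006280 mol; V(KOH) at equivalence = 0.006280/0.2480 = 0.02532 L.
At equivalence all the acid is converted to NO2-; total volume = 0.02484 + 0.02532 = 0.05016 L, so [NO2-] = 0.006280/0.05016 = 0.1252 M.
Kb = Kw/Ka = 1.0e-14 / 4.5 x 10^-4 = 2.22e-11.
[OH^-] = sqrt(Kb x [NO2-]) = sqrt(2.22e-11 x 0.1252) = 1.67e-6 M.
pOH = 5.78, so pH = 14.00 - 5.78 = 8.22.

8.22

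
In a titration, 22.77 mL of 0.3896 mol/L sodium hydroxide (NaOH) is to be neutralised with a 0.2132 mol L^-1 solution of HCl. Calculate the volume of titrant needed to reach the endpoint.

41.6 mL

n(NaOH) = 0.3896 mol/L x 0.02277 L = 0.008871 mol.
At equivalence n(HCl) = n(NaOH) = 0.008871 mol.
V(HCl) = 0.008871 / 0.2132 = 0.04161 L = 41.6 mL.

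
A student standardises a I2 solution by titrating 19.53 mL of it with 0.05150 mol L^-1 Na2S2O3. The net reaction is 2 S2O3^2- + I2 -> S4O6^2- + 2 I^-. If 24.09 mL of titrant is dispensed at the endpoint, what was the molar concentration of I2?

0.0318 M

n(Na2S2O3) = 0.05150 x 0.02409 = 0.001241 mol.
From the balanced equation, 2 mol Na2S2O3 reacts with 1 mol I2, so n(I2) = 0.001241 x 1/2 = 0.0006203 mol.
[I2] = 0.0006203 / 0.01953 L = 0.0318 M.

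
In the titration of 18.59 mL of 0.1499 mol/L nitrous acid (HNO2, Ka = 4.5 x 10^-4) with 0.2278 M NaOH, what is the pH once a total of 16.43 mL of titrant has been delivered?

n(acid) = 0.1499 x 0.01859 = 0.002787 mol; n(NaOH) added = 0.2278 x 0.01643 = 0.003743 mol.
Base is in excess by 0.003743 - 0.002787 = 0.0009561 mol in a total volume of 0.03502 L.
[OH^-] = 0.0009561/0.03502 = 0.02730 M, so pOH = 1.56 and pH = 14.00 - 1.56 = 12.44.

12.44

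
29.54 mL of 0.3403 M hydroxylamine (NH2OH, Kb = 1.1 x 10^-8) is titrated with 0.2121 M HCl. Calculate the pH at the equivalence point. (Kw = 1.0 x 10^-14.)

3.46

n(NH2OH) = 0.3403 x 0.02954 = 0.01005 mol; V(HCl) at equivalence = 0.01005/0.2121 = 0.04739 L.
At equivalence the base is fully converted to NH3OH+; total volume = 0.07693 L, so [NH3OH+] = 0.01005/0.07693 = 0.1307 M.
Ka(NH3OH+) = Kw/Kb = 1.0e-14 / 1.1 x 10^-8 = 9.09e-7.
[H^+] = sqrt(Ka x [NH3OH+]) = sqrt(9.09e-7 x 0.1307) = 0.000345 M.
pH = -log(0.000345) = 3.46.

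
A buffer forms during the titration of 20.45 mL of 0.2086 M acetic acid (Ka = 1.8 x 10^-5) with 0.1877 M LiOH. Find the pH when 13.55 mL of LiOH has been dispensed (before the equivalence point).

Initial n(CH3COOH) = 0.2086 x 0.02045 = 0.004266 mol.
n(LiOH) added = 0.1877 x 0.01355 = 0.002543 mol, converting that many moles of CH3COOH to CH3COO-.
Remaining n(CH3COOH) = 0.001723 mol; n(CH3COO-) = 0.002543 mol.
By Henderson-Hasselbalch, pH = pKa + log([A^-]/[HA]) = 4.74 + log(0.002543/0.001723) = 4.74 + (+0.17) = 4.91.

4.91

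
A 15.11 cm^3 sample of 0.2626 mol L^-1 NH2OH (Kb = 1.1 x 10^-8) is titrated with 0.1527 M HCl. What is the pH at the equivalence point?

n(NH2OH) = 0.2626 x 0.01511 = 0.003968 mol; V(HCl) at equivalence = 0.003968/0.1527 = 0.02598 L.
At equivalence the base is fully converted to NH3OH+; total volume = 0.04109 L, so [NH3OH+] = 0.003968/0.04109 = 0.09655 M.
Ka(NH3OH+) = Kw/Kb = 1.0e-14 / 1.1 x 10^-8 = 9.09e-7.
[H^+] = sqrt(Ka x [NH3OH+]) = sqrt(9.09e-7 x 0.09655) = 0.000296 M.
pH = -log(0.000296) = 3.53.

3.53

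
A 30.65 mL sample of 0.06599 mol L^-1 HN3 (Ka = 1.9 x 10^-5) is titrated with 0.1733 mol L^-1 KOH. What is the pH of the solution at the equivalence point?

n(HN3) = 0.06599 x 0.03065 = 0.002023 mol; V(KOH) at equivalence = 0.002023/0.1733 = 0.01167 L.
At equivalence all the acid is converted to N3-; total volume = 0.03065 + 0.01167 = 0.04232 L, so [N3-] = 0.002023/0.04232 = 0.04779 M.
Kb = Kw/Ka = 1.0e-14 / 1.9 x 10^-5 = 5.26e-10.
[OH^-] = sqrt(Kb x [N3-]) = sqrt(5.26e-10 x 0.04779) = 5.02e-6 M.
pOH = 5.30, so pH = 14.00 - 5.30 = 8.70.

8.70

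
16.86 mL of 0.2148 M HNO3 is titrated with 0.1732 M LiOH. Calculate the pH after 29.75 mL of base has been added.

n(acid) = 0.2148 x 0.01686 = 0.003622 mol; n(LiOH) added = 0.1732 x 0.02975 = 0.005153 mol.
Base is in excess by 0.005153 - 0.003622 = 0.001531 mol in a total volume of 0.04661 L.
[OH^-] = 0.001531/0.04661 = 0.03285 M, so pOH = 1.48 and pH = 14.00 - 1.48 = 12.52.

12.52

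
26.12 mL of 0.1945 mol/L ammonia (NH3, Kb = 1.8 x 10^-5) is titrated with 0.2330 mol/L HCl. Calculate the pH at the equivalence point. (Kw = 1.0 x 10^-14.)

n(NH3) = 0.1945 x 0.02612 = 0.005080 mol; V(HCl) at equivalence = 0.005080/0.2330 = 0.02180 L.
At equivalence the base is fully converted to NH4+; total volume = 0.04792 L, so [NH4+] = 0.005080/0.04792 = 0.1060 M.
Ka(NH4+) = Kw/Kb = 1.0e-14 / 1.8 x 10^-5 = 5.56e-10.
[H^+] = sqrt(Ka x [NH4+]) = sqrt(5.56e-10 x 0.1060) = 7.67e-6 M.
pH = -log(7.67e-6) = 5.11.

5.11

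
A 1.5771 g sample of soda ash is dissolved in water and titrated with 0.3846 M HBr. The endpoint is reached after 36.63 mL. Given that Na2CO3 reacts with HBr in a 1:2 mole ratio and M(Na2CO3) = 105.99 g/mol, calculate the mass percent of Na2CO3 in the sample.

n(HBr) = 0.3846 x 0.03663 = 0.01409 mol.
n(Na2CO3) = 0.01409 / 2 = 0.007044 mol.
mass of Na2CO3 = 0.007044 x 105.99 = 0.7466 g.
% purity = 0.7466 / 1.5771 x 100 = 47.3%.

47.3%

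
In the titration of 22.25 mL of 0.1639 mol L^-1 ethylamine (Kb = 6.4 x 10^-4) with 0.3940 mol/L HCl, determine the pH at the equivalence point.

5.87

n(C2H5NH2) = 0.1639 x 0.02225 = 0.003647 mol; V(HCl) at equivalence = 0.003647/0.3940 = 0.009256 L.
At equivalence the base is fully converted to C2H5NH3+; total volume = 0.03151 L, so [C2H5NH3+] = 0.003647/0.03151 = 0.1157 M.
Ka(C2H5NH3+) = Kw/Kb = 1.0e-14 / 6.4 x 10^-4 = 1.56e-11.
[H^+] = sqrt(Ka x [C2H5NH3+]) = sqrt(1.56e-11 x 0.1157) = 1.34e-6 M.
pH = -log(1.34e-6) = 5.87.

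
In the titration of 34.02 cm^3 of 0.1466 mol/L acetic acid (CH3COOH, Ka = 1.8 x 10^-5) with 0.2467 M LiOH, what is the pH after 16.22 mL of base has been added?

Initial n(CH3COOH) = 0.1466 x 0.03402 = 0.004987 mol.
n(LiOH) added = 0.2467 x 0.01622 = 0.004001 mol, converting that many moles of CH3COOH to CH3COO-.
Remaining n(CH3COOH) = 0.0009859 mol; n(CH3COO-) = 0.004001 mol.
By Henderson-Hasselbalch, pH = pKa + log([A^-]/[HA]) = 4.74 + log(0.004001/0.0009859) = 4.74 + (+0.61) = 5.35.

5.35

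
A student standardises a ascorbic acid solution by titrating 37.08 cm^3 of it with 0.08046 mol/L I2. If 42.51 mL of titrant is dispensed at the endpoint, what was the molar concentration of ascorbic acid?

n(I2) = 0.08046 x 0.04251 = 0.003420 mol.
From the balanced equation, 1 mol I2 reacts with 1 mol ascorbic acid, so n(ascorbic acid) = 0.003420 x 1/1 = 0.003420 mol.
[ascorbic acid] = 0.003420 / 0.03708 L = 0.0922 M.

0.0922 M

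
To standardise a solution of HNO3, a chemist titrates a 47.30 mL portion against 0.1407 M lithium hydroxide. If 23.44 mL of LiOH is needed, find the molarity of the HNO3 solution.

n(LiOH) delivered = 0.1407 x 0.02344 = 0.003298 mol.
For a 1:1 reaction, n(HNO3) = 0.003298 mol.
[HNO3] = 0.003298 mol / 0.04730 L = 0.0697 M.

0.0697 M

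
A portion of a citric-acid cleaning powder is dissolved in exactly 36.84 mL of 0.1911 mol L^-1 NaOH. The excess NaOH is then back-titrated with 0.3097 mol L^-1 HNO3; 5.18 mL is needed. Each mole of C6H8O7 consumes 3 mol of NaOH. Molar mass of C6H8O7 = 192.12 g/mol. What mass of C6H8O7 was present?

0.348 g

Total n(NaOH) added = 0.1911 x 0.03684 = 0.007040 mol.
n(HNO3) used = 0.3097 x 0.005180 = 0.001604 mol, which equals the excess n(NaOH).
So n(NaOH) consumed by the sample = 0.007040 - 0.001604 = 0.005436 mol.
n(C6H8O7) = 0.005436 / 3 = 0.001812 mol.
mass = 0.001812 mol x 192.12 g/mol = 0.348 g.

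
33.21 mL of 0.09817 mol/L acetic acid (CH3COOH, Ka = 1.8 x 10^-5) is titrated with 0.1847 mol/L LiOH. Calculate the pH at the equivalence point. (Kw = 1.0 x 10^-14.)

8.78

n(CH3COOH) = 0.09817 x 0.03321 = 0.003260 mol; V(LiOH) at equivalence = 0.003260/0.1847 = 0.01765 L.
At equivalence all the acid is converted to CH3COO-; total volume = 0.03321 + 0.01765 = 0.05086 L, so [CH3COO-] = 0.003260/0.05086 = 0.06410 M.
Kb = Kw/Ka = 1.0e-14 / 1.8 x 10^-5 = 5.56e-10.
[OH^-] = sqrt(Kb x [CH3COO-]) = sqrt(5.56e-10 x 0.06410) = 5.97e-6 M.
pOH = 5.22, so pH = 14.00 - 5.22 = 8.78.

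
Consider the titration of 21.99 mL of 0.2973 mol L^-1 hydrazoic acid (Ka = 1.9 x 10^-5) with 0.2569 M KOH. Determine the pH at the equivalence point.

n(HN3) = 0.2973 x 0.02199 = 0.006538 mol; V(KOH) at equivalence = 0.006538/0.2569 = 0.02545 L.
At equivalence all the acid is converted to N3-; total volume = 0.02199 + 0.02545 = 0.04744 L, so [N3-] = 0.006538/0.04744 = 0.1378 M.
Kb = Kw/Ka = 1.0e-14 / 1.9 x 10^-5 = 5.26e-10.
[OH^-] = sqrt(Kb x [N3-]) = sqrt(5.26e-10 x 0.1378) = 8.52e-6 M.
pOH = 5.07, so pH = 14.00 - 5.07 = 8.93.

8.93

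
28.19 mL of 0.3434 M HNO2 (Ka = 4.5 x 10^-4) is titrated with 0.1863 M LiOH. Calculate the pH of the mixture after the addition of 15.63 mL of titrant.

Initial n(HNO2) = 0.3434 x 0.02819 = 0.009680 mol.
n(LiOH) added = 0.1863 x 0.01563 = 0.002912 mol, converting that many moles of HNO2 to NO2-.
Remaining n(HNO2) = 0.006769 mol; n(NO2-) = 0.002912 mol.
By Henderson-Hasselbalch, pH = pKa + log([A^-]/[HA]) = 3.35 + log(0.002912/0.006769) = 3.35 + (-0.37) = 2.98.

2.98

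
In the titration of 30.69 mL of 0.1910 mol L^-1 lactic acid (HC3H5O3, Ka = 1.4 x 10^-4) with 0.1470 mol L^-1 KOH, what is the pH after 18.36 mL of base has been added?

3.78

Initial n(HC3H5O3) = 0.1910 x 0.03069 = 0.005862 mol.
n(KOH) added = 0.1470 x 0.01836 = 0.002699 mol, converting that many moles of HC3H5O3 to C3H5O3-.
Remaining n(HC3H5O3) = 0.003163 mol; n(C3H5O3-) = 0.002699 mol.
By Henderson-Hasselbalch, pH = pKa + log([A^-]/[HA]) = 3.85 + log(0.002699/0.003163) = 3.85 + (-0.07) = 3.78.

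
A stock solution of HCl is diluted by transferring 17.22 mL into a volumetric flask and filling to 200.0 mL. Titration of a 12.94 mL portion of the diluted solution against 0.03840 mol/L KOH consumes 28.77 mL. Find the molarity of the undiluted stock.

n(KOH) = 0.03840 x 0.02877 = 0.001105 mol.
n(HCl) in the aliquot = 0.001105 mol.
[diluted HCl] = 0.001105 / 0.01294 = 0.08538 M.
Dilution factor = 200.0/17.22 = 11.61, so [stock] = 0.08538 x 11.61 = 0.992 M.

0.992 M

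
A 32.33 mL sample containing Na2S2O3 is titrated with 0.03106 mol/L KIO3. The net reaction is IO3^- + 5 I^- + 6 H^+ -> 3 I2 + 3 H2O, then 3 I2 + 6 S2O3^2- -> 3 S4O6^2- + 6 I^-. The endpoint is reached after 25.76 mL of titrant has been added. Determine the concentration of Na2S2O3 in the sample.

0.148 M

n(KIO3) = 0.03106 x 0.02576 = 0.0008001 mol.
From the balanced equation, 1 mol KIO3 reacts with 6 mol Na2S2O3, so n(Na2S2O3) = 0.0008001 x 6/1 = 0.004801 mol.
[Na2S2O3] = 0.004801 / 0.03233 L = 0.148 M.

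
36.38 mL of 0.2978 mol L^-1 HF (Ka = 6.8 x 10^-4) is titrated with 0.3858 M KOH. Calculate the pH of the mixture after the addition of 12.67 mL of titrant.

3.08

Initial n(HF) = 0.2978 x 0.03638 = 0.01083 mol.
n(KOH) added = 0.3858 x 0.01267 = 0.004888 mol, converting that many moles of HF to F-.
Remaining n(HF) = 0.005946 mol; n(F-) = 0.004888 mol.
By Henderson-Hasselbalch, pH = pKa + log([A^-]/[HA]) = 3.17 + log(0.004888/0.005946) = 3.17 + (-0.09) = 3.08.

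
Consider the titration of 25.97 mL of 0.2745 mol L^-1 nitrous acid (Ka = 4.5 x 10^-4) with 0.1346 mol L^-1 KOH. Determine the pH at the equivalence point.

8.15

n(HNO2) = 0.2745 x 0.02597 = 0.007129 mol; V(KOH) at equivalence = 0.007129/0.1346 = 0.05296 L.
At equivalence all the acid is converted to NO2-; total volume = 0.02597 + 0.05296 = 0.07893 L, so [NO2-] = 0.007129/0.07893 = 0.09031 M.
Kb = Kw/Ka = 1.0e-14 / 4.5 x 10^-4 = 2.22e-11.
[OH^-] = sqrt(Kb x [NO2-]) = sqrt(2.22e-11 x 0.09031) = 1.42e-6 M.
pOH = 5.85, so pH = 14.00 - 5.85 = 8.15.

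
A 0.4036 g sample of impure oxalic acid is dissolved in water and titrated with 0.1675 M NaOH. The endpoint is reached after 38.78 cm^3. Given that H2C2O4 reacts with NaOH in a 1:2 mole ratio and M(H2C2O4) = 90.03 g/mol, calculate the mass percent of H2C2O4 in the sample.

72.4%

n(NaOH) = 0.1675 x 0.03878 = 0.006496 mol.
n(H2C2O4) = 0.006496 / 2 = 0.003248 mol.
mass of H2C2O4 = 0.003248 x 90.03 = 0.2924 g.
% purity = 0.2924 / 0.4036 x 100 = 72.4%.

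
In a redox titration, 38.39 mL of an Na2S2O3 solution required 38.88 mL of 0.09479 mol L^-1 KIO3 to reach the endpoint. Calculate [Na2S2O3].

n(KIO3) = 0.09479 x 0.03888 = 0.003685 mol.
From the balanced equation, 1 mol KIO3 reacts with 6 mol Na2S2O3, so n(Na2S2O3) = 0.003685 x 6/1 = 0.02211 mol.
[Na2S2O3] = 0.02211 / 0.03839 L = 0.576 M.

0.576 M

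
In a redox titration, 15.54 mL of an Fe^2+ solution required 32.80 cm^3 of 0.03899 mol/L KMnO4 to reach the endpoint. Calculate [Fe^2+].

n(KMnO4) = 0.03899 x 0.03280 = 0.001279 mol.
From the balanced equation, 1 mol KMnO4 reacts with 5 mol Fe^2+, so n(Fe^2+) = 0.001279 x 5/1 = 0.006394 mol.
[Fe^2+] = 0.006394 / 0.01554 L = 0.411 M.

0.411 M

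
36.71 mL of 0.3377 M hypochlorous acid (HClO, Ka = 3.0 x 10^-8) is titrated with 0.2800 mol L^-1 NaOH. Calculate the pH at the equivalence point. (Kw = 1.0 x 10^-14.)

n(HClO) = 0.3377 x 0.03671 = 0.01240 mol; V(NaOH) at equivalence = 0.01240/0.2800 = 0.04427 L.
At equivalence all the acid is converted to ClO-; total volume = 0.03671 + 0.04427 = 0.08098 L, so [ClO-] = 0.01240/0.08098 = 0.1531 M.
Kb = Kw/Ka = 1.0e-14 / 3.0 x 10^-8 = 3.33e-7.
[OH^-] = sqrt(Kb x [ClO-]) = sqrt(3.33e-7 x 0.1531) = 0.000226 M.
pOH = 3.65, so pH = 14.00 - 3.65 = 10.35.

10.35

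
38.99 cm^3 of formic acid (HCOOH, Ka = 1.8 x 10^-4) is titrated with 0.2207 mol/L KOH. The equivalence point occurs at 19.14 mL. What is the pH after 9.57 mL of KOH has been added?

3.74

9.57 mL is exactly half the equivalence volume (19.14/2), i.e. the half-equivalence point.
There, n(HA) = n(A^-), so pH = pKa = -log(1.8 x 10^-4) = 3.74.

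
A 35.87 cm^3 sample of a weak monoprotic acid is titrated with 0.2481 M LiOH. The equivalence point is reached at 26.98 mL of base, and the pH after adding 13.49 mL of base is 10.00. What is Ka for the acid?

1.0 x 10^-10

13.49 mL is half of the equivalence volume, so this is the half-equivalence point where [HA] = [A^-].
At half-equivalence pH = pKa, so pKa = 10.00.
Ka = 10^(-10.00) = 1.0 x 10^-10.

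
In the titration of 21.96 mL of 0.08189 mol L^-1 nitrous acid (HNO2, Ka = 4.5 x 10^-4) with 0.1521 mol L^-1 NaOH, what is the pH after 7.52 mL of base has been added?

Initial n(HNO2) = 0.08189 x 0.02196 = 0.001798 mol.
n(NaOH) added = 0.1521 x 0.007520 = 0.001144 mol, converting that many moles of HNO2 to NO2-.
Remaining n(HNO2) = 0.0006545 mol; n(NO2-) = 0.001144 mol.
By Henderson-Hasselbalch, pH = pKa + log([A^-]/[HA]) = 3.35 + log(0.001144/0.0006545) = 3.35 + (+0.24) = 3.59.

3.59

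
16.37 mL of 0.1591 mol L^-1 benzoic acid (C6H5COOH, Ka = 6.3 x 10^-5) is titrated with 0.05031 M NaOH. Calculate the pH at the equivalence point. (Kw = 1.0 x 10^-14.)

n(C6H5COOH) = 0.1591 x 0.01637 = 0.002604 mol; V(NaOH) at equivalence = 0.002604/0.05031 = 0.05177 L.
At equivalence all the acid is converted to C6H5COO-; total volume = 0.01637 + 0.05177 = 0.06814 L, so [C6H5COO-] = 0.002604/0.06814 = 0.03822 M.
Kb = Kw/Ka = 1.0e-14 / 6.3 x 10^-5 = 1.59e-10.
[OH^-] = sqrt(Kb x [C6H5COO-]) = sqrt(1.59e-10 x 0.03822) = 2.46e-6 M.
pOH = 5.61, so pH = 14.00 - 5.61 = 8.39.

8.39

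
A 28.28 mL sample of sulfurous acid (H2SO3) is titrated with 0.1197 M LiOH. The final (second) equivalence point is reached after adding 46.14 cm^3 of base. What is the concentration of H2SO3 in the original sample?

n(LiOH) = 0.1197 x 0.04614 = 0.005523 mol.
At the final (second) equivalence point, 2 mol OH^- react per mol H2SO3, so n(H2SO3) = 0.005523 / 2 = 0.002761 mol.
[H2SO3] = 0.002761 / 0.02828 L = 0.0976 M.

0.0976 M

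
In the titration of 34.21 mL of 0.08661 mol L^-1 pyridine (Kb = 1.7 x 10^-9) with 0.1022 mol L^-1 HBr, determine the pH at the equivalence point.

3.28

n(C5H5N) = 0.08661 x 0.03421 = 0.002963 mol; V(HBr) at equivalence = 0.002963/0.1022 = 0.02899 L.
At equivalence the base is fully converted to C5H5NH+; total volume = 0.06320 L, so [C5H5NH+] = 0.002963/0.06320 = 0.04688 M.
Ka(C5H5NH+) = Kw/Kb = 1.0e-14 / 1.7 x 10^-9 = 5.88e-6.
[H^+] = sqrt(Ka x [C5H5NH+]) = sqrt(5.88e-6 x 0.04688) = 0.000525 M.
pH = -log(0.000525) = 3.28.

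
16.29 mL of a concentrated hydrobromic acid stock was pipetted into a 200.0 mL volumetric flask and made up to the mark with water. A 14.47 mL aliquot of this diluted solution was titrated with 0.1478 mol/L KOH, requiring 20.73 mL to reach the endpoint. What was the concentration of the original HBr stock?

n(KOH) = 0.1478 x 0.02073 = 0.003064 mol.
n(HBr) in the aliquot = 0.003064 mol.
[diluted HBr] = 0.003064 / 0.01447 = 0.2117 M.
Dilution factor = 200.0/16.29 = 12.28, so [stock] = 0.2117 x 12.28 = 2.60 M.

2.60 M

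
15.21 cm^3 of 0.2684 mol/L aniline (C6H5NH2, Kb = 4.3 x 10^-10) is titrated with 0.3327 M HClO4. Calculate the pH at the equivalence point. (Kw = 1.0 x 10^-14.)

n(C6H5NH2) = 0.2684 x 0.01521 = 0.004082 mol; V(HClO4) at equivalence = 0.004082/0.3327 = 0.01227 L.
At equivalence the base is fully converted to C6H5NH3+; total volume = 0.02748 L, so [C6H5NH3+] = 0.004082/0.02748 = 0.1486 M.
Ka(C6H5NH3+) = Kw/Kb = 1.0e-14 / 4.3 x 10^-10 = 2.33e-5.
[H^+] = sqrt(Ka x [C6H5NH3+]) = sqrt(2.33e-5 x 0.1486) = 0.00186 M.
pH = -log(0.00186) = 2.73.

2.73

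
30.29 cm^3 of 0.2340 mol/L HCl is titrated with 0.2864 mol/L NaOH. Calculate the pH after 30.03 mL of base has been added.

12.40

n(acid) = 0.2340 x 0.03029 = 0.007088 mol; n(NaOH) added = 0.2864 x 0.03003 = 0.008601 mol.
Base is in excess by 0.008601 - 0.007088 = 0.001513 mol in a total volume of 0.06032 L.
[OH^-] = 0.001513/0.06032 = 0.02508 M, so pOH = 1.60 and pH = 14.00 - 1.60 = 12.40.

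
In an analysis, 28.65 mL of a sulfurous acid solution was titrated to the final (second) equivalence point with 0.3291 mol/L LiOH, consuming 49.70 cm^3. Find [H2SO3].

n(LiOH) = 0.3291 x 0.04970 = 0.01636 mol.
At the final (second) equivalence point, 2 mol OH^- react per mol H2SO3, so n(H2SO3) = 0.01636 / 2 = 0.008178 mol.
[H2SO3] = 0.008178 / 0.02865 L = 0.285 M.

0.285 M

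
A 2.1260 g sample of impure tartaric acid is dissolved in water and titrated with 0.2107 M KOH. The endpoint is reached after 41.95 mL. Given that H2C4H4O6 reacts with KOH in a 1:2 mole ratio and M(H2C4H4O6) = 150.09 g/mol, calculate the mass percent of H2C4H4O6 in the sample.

n(KOH) = 0.2107 x 0.04195 = 0.008839 mol.
n(H2C4H4O6) = 0.008839 / 2 = 0.004419 mol.
mass of H2C4H4O6 = 0.004419 x 150.09 = 0.6633 g.
% purity = 0.6633 / 2.1260 x 100 = 31.2%.

31.2%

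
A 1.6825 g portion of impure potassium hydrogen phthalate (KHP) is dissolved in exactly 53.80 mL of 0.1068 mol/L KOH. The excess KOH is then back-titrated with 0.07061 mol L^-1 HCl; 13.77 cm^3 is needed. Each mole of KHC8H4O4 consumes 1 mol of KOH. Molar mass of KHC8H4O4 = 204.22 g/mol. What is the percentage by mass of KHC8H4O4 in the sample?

Total n(KOH) added = 0.1068 x 0.05380 = 0.005746 mol.
n(HCl) used = 0.07061 x 0.01377 = 0.0009723 mol, which equals the excess n(KOH).
So n(KOH) consumed by the sample = 0.005746 - 0.0009723 = 0.004774 mol.
n(KHC8H4O4) = 0.004774 / 1 = 0.004774 mol.
mass KHC8H4O4 = 0.004774 x 204.22 = 0.9749 g, so %KHC8H4O4 = 0.9749/1.6825 x 100 = 57.9%.

57.9%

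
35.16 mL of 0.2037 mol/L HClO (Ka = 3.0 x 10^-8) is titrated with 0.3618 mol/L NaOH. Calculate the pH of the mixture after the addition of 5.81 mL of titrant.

Initial n(HClO) = 0.2037 x 0.03516 = 0.007162 mol.
n(NaOH) added = 0.3618 x 0.005810 = 0.002102 mol, converting that many moles of HClO to ClO-.
Remaining n(HClO) = 0.005060 mol; n(ClO-) = 0.002102 mol.
By Henderson-Hasselbalch, pH = pKa + log([A^-]/[HA]) = 7.52 + log(0.002102/0.005060) = 7.52 + (-0.38) = 7.14.

7.14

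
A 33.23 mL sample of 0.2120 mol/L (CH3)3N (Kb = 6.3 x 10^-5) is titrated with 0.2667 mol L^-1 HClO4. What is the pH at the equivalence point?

5.36

n((CH3)3N) = 0.2120 x 0.03323 = 0.007045 mol; V(HClO4) at equivalence = 0.007045/0.2667 = 0.02641 L.
At equivalence the base is fully converted to (CH3)3NH+; total volume = 0.05964 L, so [(CH3)3NH+] = 0.007045/0.05964 = 0.1181 M.
Ka((CH3)3NH+) = Kw/Kb = 1.0e-14 / 6.3 x 10^-5 = 1.59e-10.
[H^+] = sqrt(Ka x [(CH3)3NH+]) = sqrt(1.59e-10 x 0.1181) = 4.33e-6 M.
pH = -log(4.33e-6) = 5.36.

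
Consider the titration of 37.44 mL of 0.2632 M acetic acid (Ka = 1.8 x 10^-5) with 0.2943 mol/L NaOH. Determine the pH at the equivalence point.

n(CH3COOH) = 0.2632 x 0.03744 = 0.009854 mol; V(NaOH) at equivalence = 0.009854/0.2943 = 0.03348 L.
At equivalence all the acid is converted to CH3COO-; total volume = 0.03744 + 0.03348 = 0.07092 L, so [CH3COO-] = 0.009854/0.07092 = 0.1389 M.
Kb = Kw/Ka = 1.0e-14 / 1.8 x 10^-5 = 5.56e-10.
[OH^-] = sqrt(Kb x [CH3COO-]) = sqrt(5.56e-10 x 0.1389) = 8.79e-6 M.
pOH = 5.06, so pH = 14.00 - 5.06 = 8.94.

8.94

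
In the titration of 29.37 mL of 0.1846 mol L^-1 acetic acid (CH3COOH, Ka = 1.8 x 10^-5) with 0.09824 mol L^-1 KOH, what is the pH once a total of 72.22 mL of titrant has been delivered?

n(acid) = 0.1846 x 0.02937 = 0.005422 mol; n(KOH) added = 0.09824 x 0.07222 = 0.007095 mol.
Base is in excess by 0.007095 - 0.005422 = 0.001673 mol in a total volume of 0.1016 L.
[OH^-] = 0.001673/0.1016 = 0.01647 M, so pOH = 1.78 and pH = 14.00 - 1.78 = 12.22.

12.22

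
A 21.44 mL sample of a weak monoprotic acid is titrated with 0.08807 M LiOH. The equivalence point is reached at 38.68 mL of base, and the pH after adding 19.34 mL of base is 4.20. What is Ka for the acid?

19.34 mL is half of the equivalence volume, so this is the half-equivalence point where [HA] = [A^-].
At half-equivalence pH = pKa, so pKa = 4.20.
Ka = 10^(-4.20) = 6.3 x 10^-5.

6.3 x 10^-5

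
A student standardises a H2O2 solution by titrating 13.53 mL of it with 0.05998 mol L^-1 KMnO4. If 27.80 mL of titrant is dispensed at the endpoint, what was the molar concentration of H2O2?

0.308 M

n(KMnO4) = 0.05998 x 0.02780 = 0.001667 mol.
From the balanced equation, 2 mol KMnO4 reacts with 5 mol H2O2, so n(H2O2) = 0.001667 x 5/2 = 0.004169 mol.
[H2O2] = 0.004169 / 0.01353 L = 0.308 M.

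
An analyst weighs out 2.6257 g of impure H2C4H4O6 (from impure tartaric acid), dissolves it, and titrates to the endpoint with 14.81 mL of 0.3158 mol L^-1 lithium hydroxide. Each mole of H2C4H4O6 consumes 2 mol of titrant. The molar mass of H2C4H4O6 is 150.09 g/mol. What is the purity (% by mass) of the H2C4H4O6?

13.4%

n(LiOH) = 0.3158 x 0.01481 = 0.004677 mol.
n(H2C4H4O6) = 0.004677 / 2 = 0.002338 mol.
mass of H2C4H4O6 = 0.002338 x 150.09 = 0.3510 g.
% purity = 0.3510 / 2.6257 x 100 = 13.4%.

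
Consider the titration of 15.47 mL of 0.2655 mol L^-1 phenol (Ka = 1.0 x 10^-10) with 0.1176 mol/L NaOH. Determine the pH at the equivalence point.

n(C6H5OH) = 0.2655 x 0.01547 = 0.004107 mol; V(NaOH) at equivalence = 0.004107/0.1176 = 0.03493 L.
At equivalence all the acid is converted to C6H5O-; total volume = 0.01547 + 0.03493 = 0.05040 L, so [C6H5O-] = 0.004107/0.05040 = 0.08150 M.
Kb = Kw/Ka = 1.0e-14 / 1.0 x 10^-10 = 0.000100.
[OH^-] = sqrt(Kb x [C6H5O-]) = sqrt(0.000100 x 0.08150) = 0.00285 M.
pOH = 2.54, so pH = 14.00 - 2.54 = 11.46.

11.46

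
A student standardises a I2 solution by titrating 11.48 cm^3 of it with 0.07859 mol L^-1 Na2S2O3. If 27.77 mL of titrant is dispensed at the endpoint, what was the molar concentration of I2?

0.0951 M

n(Na2S2O3) = 0.07859 x 0.02777 = 0.002182 mol.
From the balanced equation, 2 mol Na2S2O3 reacts with 1 mol I2, so n(I2) = 0.002182 x 1/2 = 0.001091 mol.
[I2] = 0.001091 / 0.01148 L = 0.0951 M.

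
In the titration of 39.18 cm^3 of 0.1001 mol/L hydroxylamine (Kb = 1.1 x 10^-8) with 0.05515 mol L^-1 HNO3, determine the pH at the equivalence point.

n(NH2OH) = 0.1001 x 0.03918 = 0.003922 mol; V(HNO3) at equivalence = 0.003922/0.05515 = 0.07111 L.
At equivalence the base is fully converted to NH3OH+; total volume = 0.1103 L, so [NH3OH+] = 0.003922/0.1103 = 0.03556 M.
Ka(NH3OH+) = Kw/Kb = 1.0e-14 / 1.1 x 10^-8 = 9.09e-7.
[H^+] = sqrt(Ka x [NH3OH+]) = sqrt(9.09e-7 x 0.03556) = 0.000180 M.
pH = -log(0.000180) = 3.75.

3.75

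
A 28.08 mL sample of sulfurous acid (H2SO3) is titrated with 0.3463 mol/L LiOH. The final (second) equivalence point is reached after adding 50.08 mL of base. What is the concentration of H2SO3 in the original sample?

n(LiOH) = 0.3463 x 0.05008 = 0.01734 mol.
At the final (second) equivalence point, 2 mol OH^- react per mol H2SO3, so n(H2SO3) = 0.01734 / 2 = 0.008671 mol.
[H2SO3] = 0.008671 / 0.02808 L = 0.309 M.

0.309 M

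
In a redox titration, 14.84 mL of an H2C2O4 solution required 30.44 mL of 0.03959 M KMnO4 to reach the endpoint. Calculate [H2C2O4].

0.203 M

n(KMnO4) = 0.03959 x 0.03044 = 0.001205 mol.
From the balanced equation, 2 mol KMnO4 reacts with 5 mol H2C2O4, so n(H2C2O4) = 0.001205 x 5/2 = 0.003013 mol.
[H2C2O4] = 0.003013 / 0.01484 L = 0.203 M.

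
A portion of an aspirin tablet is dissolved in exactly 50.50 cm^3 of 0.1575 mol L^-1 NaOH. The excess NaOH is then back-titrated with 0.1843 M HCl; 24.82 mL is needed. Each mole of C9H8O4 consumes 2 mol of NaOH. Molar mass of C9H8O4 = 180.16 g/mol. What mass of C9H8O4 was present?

0.304 g

Total n(NaOH) added = 0.1575 x 0.05050 = 0.007954 mol.
n(HCl) used = 0.1843 x 0.02482 = 0.004574 mol, which equals the excess n(NaOH).
So n(NaOH) consumed by the sample = 0.007954 - 0.004574 = 0.003379 mol.
n(C9H8O4) = 0.003379 / 2 = 0.001690 mol.
mass = 0.001690 mol x 180.16 g/mol = 0.304 g.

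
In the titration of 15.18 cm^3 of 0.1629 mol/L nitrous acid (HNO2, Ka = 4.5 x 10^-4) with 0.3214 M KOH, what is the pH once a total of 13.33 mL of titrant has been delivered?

n(acid) = 0.1629 x 0.01518 = 0.002473 mol; n(KOH) added = 0.3214 x 0.01333 = 0.004284 mol.
Base is in excess by 0.004284 - 0.002473 = 0.001811 mol in a total volume of 0.02851 L.
[OH^-] = 0.001811/0.02851 = 0.06354 M, so pOH = 1.20 and pH = 14.00 - 1.20 = 12.80.

12.80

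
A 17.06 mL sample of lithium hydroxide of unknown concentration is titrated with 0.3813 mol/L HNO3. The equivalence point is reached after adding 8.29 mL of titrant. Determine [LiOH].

0.185 M

n(HNO3) delivered = 0.3813 x 0.008290 = 0.003161 mol.
For a 1:1 reaction, n(LiOH) = 0.003161 mol.
[LiOH] = 0.003161 mol / 0.01706 L = 0.185 M.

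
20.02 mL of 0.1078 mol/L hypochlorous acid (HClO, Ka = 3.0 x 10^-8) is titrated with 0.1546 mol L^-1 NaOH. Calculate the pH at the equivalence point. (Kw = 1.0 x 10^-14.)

n(HClO) = 0.1078 x 0.02002 = 0.002158 mol; V(NaOH) at equivalence = 0.002158/0.1546 = 0.01396 L.
At equivalence all the acid is converted to ClO-; total volume = 0.02002 + 0.01396 = 0.03398 L, so [ClO-] = 0.002158/0.03398 = 0.06351 M.
Kb = Kw/Ka = 1.0e-14 / 3.0 x 10^-8 = 3.33e-7.
[OH^-] = sqrt(Kb x [ClO-]) = sqrt(3.33e-7 x 0.06351) = 0.000146 M.
pOH = 3.84, so pH = 14.00 - 3.84 = 10.16.

10.16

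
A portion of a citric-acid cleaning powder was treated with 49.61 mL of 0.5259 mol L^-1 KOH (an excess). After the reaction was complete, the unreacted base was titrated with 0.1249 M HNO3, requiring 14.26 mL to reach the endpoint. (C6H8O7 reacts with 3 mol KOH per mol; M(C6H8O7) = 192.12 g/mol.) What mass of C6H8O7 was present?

1.56 g

Total n(KOH) added = 0.5259 x 0.04961 = 0.02609 mol.
n(HNO3) used = 0.1249 x 0.01426 = 0.001781 mol, which equals the excess n(KOH).
So n(KOH) consumed by the sample = 0.02609 - 0.001781 = 0.02431 mol.
n(C6H8O7) = 0.02431 / 3 = 0.008103 mol.
mass = 0.008103 mol x 192.12 g/mol = 1.56 g.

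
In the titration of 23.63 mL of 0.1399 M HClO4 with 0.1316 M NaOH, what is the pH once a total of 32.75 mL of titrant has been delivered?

12.25

n(acid) = 0.1399 x 0.02363 = 0.003306 mol; n(NaOH) added = 0.1316 x 0.03275 = 0.004310 mol.
Base is in excess by 0.004310 - 0.003306 = 0.001004 mol in a total volume of 0.05638 L.
[OH^-] = 0.001004/0.05638 = 0.01781 M, so pOH = 1.75 and pH = 14.00 - 1.75 = 12.25.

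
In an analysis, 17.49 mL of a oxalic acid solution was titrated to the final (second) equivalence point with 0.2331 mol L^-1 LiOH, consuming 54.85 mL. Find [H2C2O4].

n(LiOH) = 0.2331 x 0.05485 = 0.01279 mol.
At the final (second) equivalence point, 2 mol OH^- react per mol H2C2O4, so n(H2C2O4) = 0.01279 / 2 = 0.006393 mol.
[H2C2O4] = 0.006393 / 0.01749 L = 0.366 M.

0.366 M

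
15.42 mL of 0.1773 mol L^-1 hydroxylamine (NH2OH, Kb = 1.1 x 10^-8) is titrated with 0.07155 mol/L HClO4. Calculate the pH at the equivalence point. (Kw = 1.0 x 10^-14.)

n(NH2OH) = 0.1773 x 0.01542 = 0.002734 mol; V(HClO4) at equivalence = 0.002734/0.07155 = 0.03821 L.
At equivalence the base is fully converted to NH3OH+; total volume = 0.05363 L, so [NH3OH+] = 0.002734/0.05363 = 0.05098 M.
Ka(NH3OH+) = Kw/Kb = 1.0e-14 / 1.1 x 10^-8 = 9.09e-7.
[H^+] = sqrt(Ka x [NH3OH+]) = sqrt(9.09e-7 x 0.05098) = 0.000215 M.
pH = -log(0.000215) = 3.67.

3.67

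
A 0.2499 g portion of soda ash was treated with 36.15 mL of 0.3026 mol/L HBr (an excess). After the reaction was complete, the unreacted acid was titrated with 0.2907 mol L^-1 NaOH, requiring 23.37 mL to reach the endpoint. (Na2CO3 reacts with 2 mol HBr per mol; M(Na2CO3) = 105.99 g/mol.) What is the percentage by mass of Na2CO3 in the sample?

Total n(HBr) added = 0.3026 x 0.03615 = 0.01094 mol.
n(NaOH) used = 0.2907 x 0.02337 = 0.006794 mol, which equals the excess n(HBr).
So n(HBr) consumed by the sample = 0.01094 - 0.006794 = 0.004145 mol.
n(Na2CO3) = 0.004145 / 2 = 0.002073 mol.
mass Na2CO3 = 0.002073 x 105.99 = 0.2197 g, so %Na2CO3 = 0.2197/0.2499 x 100 = 87.9%.

87.9%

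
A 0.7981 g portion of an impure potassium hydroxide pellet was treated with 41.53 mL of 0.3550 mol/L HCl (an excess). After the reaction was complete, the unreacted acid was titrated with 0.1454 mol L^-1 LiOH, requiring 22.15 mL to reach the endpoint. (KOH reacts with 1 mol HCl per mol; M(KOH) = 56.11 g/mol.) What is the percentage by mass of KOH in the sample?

81.0%

Total n(HCl) added = 0.3550 x 0.04153 = 0.01474 mol.
n(LiOH) used = 0.1454 x 0.02215 = 0.003221 mol, which equals the excess n(HCl).
So n(HCl) consumed by the sample = 0.01474 - 0.003221 = 0.01152 mol.
n(KOH) = 0.01152 / 1 = 0.01152 mol.
mass KOH = 0.01152 x 56.11 = 0.6465 g, so %KOH = 0.6465/0.7981 x 100 = 81.0%.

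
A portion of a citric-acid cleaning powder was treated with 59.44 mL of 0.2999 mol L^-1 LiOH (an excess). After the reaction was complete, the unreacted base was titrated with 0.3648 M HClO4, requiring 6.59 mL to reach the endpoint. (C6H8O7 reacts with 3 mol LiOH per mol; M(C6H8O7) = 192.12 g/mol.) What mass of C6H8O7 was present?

0.988 g

Total n(LiOH) added = 0.2999 x 0.05944 = 0.01783 mol.
n(HClO4) used = 0.3648 x 0.006590 = 0.002404 mol, which equals the excess n(LiOH).
So n(LiOH) consumed by the sample = 0.01783 - 0.002404 = 0.01542 mol.
n(C6H8O7) = 0.01542 / 3 = 0.005141 mol.
mass = 0.005141 mol x 192.12 g/mol = 0.988 g.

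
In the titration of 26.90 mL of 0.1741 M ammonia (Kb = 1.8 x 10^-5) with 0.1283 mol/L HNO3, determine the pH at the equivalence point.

n(NH3) = 0.1741 x 0.02690 = 0.004683 mol; V(HNO3) at equivalence = 0.004683/0.1283 = 0.03650 L.
At equivalence the base is fully converted to NH4+; total volume = 0.06340 L, so [NH4+] = 0.004683/0.06340 = 0.07387 M.
Ka(NH4+) = Kw/Kb = 1.0e-14 / 1.8 x 10^-5 = 5.56e-10.
[H^+] = sqrt(Ka x [NH4+]) = sqrt(5.56e-10 x 0.07387) = 6.41e-6 M.
pH = -log(6.41e-6) = 5.19.

5.19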